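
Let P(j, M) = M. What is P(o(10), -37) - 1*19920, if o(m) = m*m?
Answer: -19957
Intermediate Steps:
o(m) = m²
P(o(10), -37) - 1*19920 = -37 - 1*19920 = -37 - 19920 = -19957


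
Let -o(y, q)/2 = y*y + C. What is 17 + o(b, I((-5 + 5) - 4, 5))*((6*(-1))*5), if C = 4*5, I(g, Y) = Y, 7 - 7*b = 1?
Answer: 61793/49 ≈ 1261.1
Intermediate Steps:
b = 6/7 (b = 1 - ⅐*1 = 1 - ⅐ = 6/7 ≈ 0.85714)
C = 20
o(y, q) = -40 - 2*y² (o(y, q) = -2*(y*y + 20) = -2*(y² + 20) = -2*(20 + y²) = -40 - 2*y²)
17 + o(b, I((-5 + 5) - 4, 5))*((6*(-1))*5) = 17 + (-40 - 2*(6/7)²)*((6*(-1))*5) = 17 + (-40 - 2*36/49)*(-6*5) = 17 + (-40 - 72/49)*(-30) = 17 - 2032/49*(-30) = 17 + 60960/49 = 61793/49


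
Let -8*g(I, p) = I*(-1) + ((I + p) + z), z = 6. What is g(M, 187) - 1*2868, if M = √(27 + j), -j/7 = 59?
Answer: -23137/8 ≈ -2892.1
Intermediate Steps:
j = -413 (j = -7*59 = -413)
M = I*√386 (M = √(27 - 413) = √(-386) = I*√386 ≈ 19.647*I)
g(I, p) = -¾ - p/8 (g(I, p) = -(I*(-1) + ((I + p) + 6))/8 = -(-I + (6 + I + p))/8 = -(6 + p)/8 = -¾ - p/8)
g(M, 187) - 1*2868 = (-¾ - ⅛*187) - 1*2868 = (-¾ - 187/8) - 2868 = -193/8 - 2868 = -23137/8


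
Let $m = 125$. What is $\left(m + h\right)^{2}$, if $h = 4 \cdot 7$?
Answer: $23409$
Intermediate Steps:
$h = 28$
$\left(m + h\right)^{2} = \left(125 + 28\right)^{2} = 153^{2} = 23409$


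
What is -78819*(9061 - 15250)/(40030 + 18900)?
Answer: 487810791/58930 ≈ 8277.8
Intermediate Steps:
-78819*(9061 - 15250)/(40030 + 18900) = -78819/(58930/(-6189)) = -78819/(58930*(-1/6189)) = -78819/(-58930/6189) = -78819*(-6189/58930) = 487810791/58930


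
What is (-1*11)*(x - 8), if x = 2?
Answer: 66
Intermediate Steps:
(-1*11)*(x - 8) = (-1*11)*(2 - 8) = -11*(-6) = 66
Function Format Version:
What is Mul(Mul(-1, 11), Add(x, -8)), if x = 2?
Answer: 66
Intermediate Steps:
Mul(Mul(-1, 11), Add(x, -8)) = Mul(Mul(-1, 11), Add(2, -8)) = Mul(-11, -6) = 66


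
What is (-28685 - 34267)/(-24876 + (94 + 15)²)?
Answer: 62952/12995 ≈ 4.8443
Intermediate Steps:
(-28685 - 34267)/(-24876 + (94 + 15)²) = -62952/(-24876 + 109²) = -62952/(-24876 + 11881) = -62952/(-12995) = -62952*(-1/12995) = 62952/12995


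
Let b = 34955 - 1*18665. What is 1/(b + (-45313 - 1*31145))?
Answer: -1/60168 ≈ -1.6620e-5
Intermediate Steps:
b = 16290 (b = 34955 - 18665 = 16290)
1/(b + (-45313 - 1*31145)) = 1/(16290 + (-45313 - 1*31145)) = 1/(16290 + (-45313 - 31145)) = 1/(16290 - 76458) = 1/(-60168) = -1/60168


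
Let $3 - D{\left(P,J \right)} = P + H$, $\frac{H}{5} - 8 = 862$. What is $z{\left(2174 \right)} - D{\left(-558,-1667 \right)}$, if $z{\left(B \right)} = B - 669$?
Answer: $5294$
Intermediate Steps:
$H = 4350$ ($H = 40 + 5 \cdot 862 = 40 + 4310 = 4350$)
$z{\left(B \right)} = -669 + B$
$D{\left(P,J \right)} = -4347 - P$ ($D{\left(P,J \right)} = 3 - \left(P + 4350\right) = 3 - \left(4350 + P\right) = -4347 - P$)
$z{\left(2174 \right)} - D{\left(-558,-1667 \right)} = \left(-669 + 2174\right) - \left(-4347 - -558\right) = 1505 - \left(-4347 + 558\right) = 1505 - -3789 = 1505 + 3789 = 5294$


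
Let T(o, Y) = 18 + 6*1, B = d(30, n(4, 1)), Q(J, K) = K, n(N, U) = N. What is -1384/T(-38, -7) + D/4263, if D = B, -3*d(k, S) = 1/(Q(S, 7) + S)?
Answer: -8112490/140679 ≈ -57.667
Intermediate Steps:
d(k, S) = -1/(3*(7 + S))
B = -1/33 (B = -1/(21 + 3*4) = -1/(21 + 12) = -1/33 ≈ -0.030303)
T(o, Y) = 24 (T(o, Y) = 18 + 6 = 24)
D = -1/33 ≈ -0.030303
-1384/T(-38, -7) + D/4263 = -1384/24 - 1/33/4263 = -1384*1/24 - 1/33*1/4263 = -173/3 - 1/140679 = -8112490/140679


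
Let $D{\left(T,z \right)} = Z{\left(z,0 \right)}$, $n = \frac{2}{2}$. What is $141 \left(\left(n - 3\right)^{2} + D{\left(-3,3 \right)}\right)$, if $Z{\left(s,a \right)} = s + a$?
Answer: $987$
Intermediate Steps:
$Z{\left(s,a \right)} = a + s$
$n = 1$ ($n = 2 \cdot \frac{1}{2} = 1$)
$D{\left(T,z \right)} = z$ ($D{\left(T,z \right)} = 0 + z = z$)
$141 \left(\left(n - 3\right)^{2} + D{\left(-3,3 \right)}\right) = 141 \left(\left(1 - 3\right)^{2} + 3\right) = 141 \left(\left(-2\right)^{2} + 3\right) = 141 \left(4 + 3\right) = 141 \cdot 7 = 987$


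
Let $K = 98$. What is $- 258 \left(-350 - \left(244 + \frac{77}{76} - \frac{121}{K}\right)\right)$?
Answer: $\frac{285248799}{1862} \approx 1.5319 \cdot 10^{5}$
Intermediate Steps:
$- 258 \left(-350 - \left(244 + \frac{77}{76} - \frac{121}{K}\right)\right) = - 258 \left(-350 - \left(244 - \frac{121}{98} + \frac{77}{76}\right)\right) = - 258 \left(-350 - \frac{907831}{3724}\right) = \left(-258\right) \left(- \frac{2211231}{3724}\right) = \frac{285248799}{1862}$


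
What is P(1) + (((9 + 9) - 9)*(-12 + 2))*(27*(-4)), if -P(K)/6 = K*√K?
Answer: 9714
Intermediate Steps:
P(K) = -6*K^(3/2) (P(K) = -6*K*√K = -6*K^(3/2))
P(1) + (((9 + 9) - 9)*(-12 + 2))*(27*(-4)) = -6*1^(3/2) + (((9 + 9) - 9)*(-12 + 2))*(27*(-4)) = -6*1 + ((18 - 9)*(-10))*(-108) = -6 + (9*(-10))*(-108) = -6 - 90*(-108) = -6 + 9720 = 9714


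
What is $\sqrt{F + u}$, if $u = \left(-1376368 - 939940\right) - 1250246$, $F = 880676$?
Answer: $i \sqrt{2685878} \approx 1638.9 i$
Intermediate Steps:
$u = -3566554$ ($u = -2316308 - 1250246 = -3566554$)
$\sqrt{F + u} = \sqrt{880676 - 3566554} = \sqrt{-2685878} = i \sqrt{2685878}$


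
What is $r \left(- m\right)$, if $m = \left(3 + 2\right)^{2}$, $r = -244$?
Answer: $6100$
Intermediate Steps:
$m = 25$ ($m = 5^{2} = 25$)
$r \left(- m\right) = - 244 \left(\left(-1\right) 25\right) = \left(-244\right) \left(-25\right) = 6100$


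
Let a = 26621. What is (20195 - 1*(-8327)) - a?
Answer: 1901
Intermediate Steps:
(20195 - 1*(-8327)) - a = (20195 - 1*(-8327)) - 1*26621 = (20195 + 8327) - 26621 = 28522 - 26621 = 1901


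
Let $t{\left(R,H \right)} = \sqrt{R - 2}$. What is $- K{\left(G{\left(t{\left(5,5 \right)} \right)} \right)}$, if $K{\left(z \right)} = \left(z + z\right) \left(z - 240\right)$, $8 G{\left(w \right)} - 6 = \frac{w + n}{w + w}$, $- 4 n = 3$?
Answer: $\frac{796013}{2048} - \frac{1907 \sqrt{3}}{256} \approx 375.78$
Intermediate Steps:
$n = - \frac{3}{4}$ ($n = \left(- \frac{1}{4}\right) 3 = - \frac{3}{4} \approx -0.75$)
$t{\left(R,H \right)} = \sqrt{-2 + R}$
$G{\left(w \right)} = \frac{3}{4} + \frac{- \frac{3}{4} + w}{16 w}$ ($G{\left(w \right)} = \frac{3}{4} + \frac{\left(w - \frac{3}{4}\right) \frac{1}{w + w}}{8} = \frac{3}{4} + \frac{\left(- \frac{3}{4} + w\right) \frac{1}{2 w}}{8} = \frac{3}{4} + \frac{\frac{1}{2} \frac{1}{w} \left(- \frac{3}{4} + w\right)}{8} = \frac{3}{4} + \frac{- \frac{3}{4} + w}{16 w}$)
$K{\left(z \right)} = 2 z \left(-240 + z\right)$
$- K{\left(G{\left(t{\left(5,5 \right)} \right)} \right)} = - 2 \frac{-3 + 52 \sqrt{-2 + 5}}{64 \sqrt{-2 + 5}} \left(-240 + \frac{-3 + 52 \sqrt{-2 + 5}}{64 \sqrt{-2 + 5}}\right) = - 2 \frac{-3 + 52 \sqrt{3}}{64 \sqrt{3}} \left(-240 + \frac{-3 + 52 \sqrt{3}}{64 \sqrt{3}}\right) = - 2 \frac{\frac{\sqrt{3}}{3} \left(-3 + 52 \sqrt{3}\right)}{64} \left(-240 + \frac{\frac{\sqrt{3}}{3} \left(-3 + 52 \sqrt{3}\right)}{64}\right) = - 2 \frac{\sqrt{3} \left(-3 + 52 \sqrt{3}\right)}{192} \left(-240 + \frac{\sqrt{3} \left(-3 + 52 \sqrt{3}\right)}{192}\right) = - \frac{\sqrt{3} \left(-240 + \frac{\sqrt{3} \left(-3 + 52 \sqrt{3}\right)}{192}\right) \left(-3 + 52 \sqrt{3}\right)}{96}$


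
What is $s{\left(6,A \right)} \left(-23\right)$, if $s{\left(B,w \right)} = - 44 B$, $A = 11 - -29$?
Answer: $6072$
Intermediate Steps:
$A = 40$ ($A = 11 + 29 = 40$)
$s{\left(6,A \right)} \left(-23\right) = \left(-44\right) 6 \left(-23\right) = \left(-264\right) \left(-23\right) = 6072$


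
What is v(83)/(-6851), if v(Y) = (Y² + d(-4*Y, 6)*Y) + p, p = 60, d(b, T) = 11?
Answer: -7862/6851 ≈ -1.1476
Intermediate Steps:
v(Y) = 60 + Y² + 11*Y (v(Y) = (Y² + 11*Y) + 60 = 60 + Y² + 11*Y)
v(83)/(-6851) = (60 + 83² + 11*83)/(-6851) = (60 + 6889 + 913)*(-1/6851) = 7862*(-1/6851) = -7862/6851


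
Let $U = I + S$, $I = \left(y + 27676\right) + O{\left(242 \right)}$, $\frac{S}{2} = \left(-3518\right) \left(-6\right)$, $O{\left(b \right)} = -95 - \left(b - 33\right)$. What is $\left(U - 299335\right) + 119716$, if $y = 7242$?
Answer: $-102789$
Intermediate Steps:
$O{\left(b \right)} = -62 - b$ ($O{\left(b \right)} = -95 - \left(b - 33\right) = -95 - \left(-33 + b\right) = -62 - b$)
$S = 42216$ ($S = 2 \left(\left(-3518\right) \left(-6\right)\right) = 2 \cdot 21108 = 42216$)
$I = 34614$ ($I = \left(7242 + 27676\right) - 304 = 34918 - 304 = 34614$)
$U = 76830$ ($U = 34614 + 42216 = 76830$)
$\left(U - 299335\right) + 119716 = \left(76830 - 299335\right) + 119716 = -222505 + 119716 = -102789$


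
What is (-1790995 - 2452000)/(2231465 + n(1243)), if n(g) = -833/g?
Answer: -5274042785/2773710162 ≈ -1.9014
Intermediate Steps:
(-1790995 - 2452000)/(2231465 + n(1243)) = (-1790995 - 2452000)/(2231465 - 833/1243) = -4242995/(2231465 - 833*1/1243) = -4242995/(2231465 - 833/1243) = -4242995/2773710162/1243 = -4242995*1243/2773710162 = -5274042785/2773710162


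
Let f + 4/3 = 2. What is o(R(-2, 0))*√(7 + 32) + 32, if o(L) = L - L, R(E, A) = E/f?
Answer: 32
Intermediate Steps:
f = ⅔ (f = -4/3 + 2 = ⅔ ≈ 0.66667)
R(E, A) = 3*E/2 (R(E, A) = E/(⅔) = E*(3/2) = 3*E/2)
o(L) = 0
o(R(-2, 0))*√(7 + 32) + 32 = 0*√(7 + 32) + 32 = 0*√39 + 32 = 0 + 32 = 32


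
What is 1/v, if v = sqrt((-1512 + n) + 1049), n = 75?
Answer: -I*sqrt(97)/194 ≈ -0.050767*I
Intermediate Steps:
v = 2*I*sqrt(97) (v = sqrt((-1512 + 75) + 1049) = sqrt(-1437 + 1049) = sqrt(-388) = 2*I*sqrt(97) ≈ 19.698*I)
1/v = 1/(2*I*sqrt(97)) = -I*sqrt(97)/194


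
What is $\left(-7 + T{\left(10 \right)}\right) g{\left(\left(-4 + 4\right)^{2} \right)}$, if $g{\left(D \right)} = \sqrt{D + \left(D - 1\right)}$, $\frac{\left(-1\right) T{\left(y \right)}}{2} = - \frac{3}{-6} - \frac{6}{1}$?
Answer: $4 i \approx 4.0 i$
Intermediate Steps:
$T{\left(y \right)} = 11$ ($T{\left(y \right)} = - 2 \left(- \frac{3}{-6} - \frac{6}{1}\right) = - 2 \left(\left(-3\right) \left(- \frac{1}{6}\right) - 6\right) = - 2 \left(\frac{1}{2} - 6\right) = \left(-2\right) \left(- \frac{11}{2}\right) = 11$)
$g{\left(D \right)} = \sqrt{-1 + 2 D}$ ($g{\left(D \right)} = \sqrt{D + \left(D - 1\right)} = \sqrt{D + \left(-1 + D\right)} = \sqrt{-1 + 2 D}$)
$\left(-7 + T{\left(10 \right)}\right) g{\left(\left(-4 + 4\right)^{2} \right)} = \left(-7 + 11\right) \sqrt{-1 + 2 \left(-4 + 4\right)^{2}} = 4 \sqrt{-1 + 2 \cdot 0^{2}} = 4 \sqrt{-1 + 2 \cdot 0} = 4 \sqrt{-1 + 0} = 4 \sqrt{-1} = 4 i$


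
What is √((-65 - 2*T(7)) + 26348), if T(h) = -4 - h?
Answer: √26305 ≈ 162.19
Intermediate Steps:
√((-65 - 2*T(7)) + 26348) = √((-65 - 2*(-4 - 1*7)) + 26348) = √((-65 - 2*(-4 - 7)) + 26348) = √((-65 - 2*(-11)) + 26348) = √((-65 + 22) + 26348) = √(-43 + 26348) = √26305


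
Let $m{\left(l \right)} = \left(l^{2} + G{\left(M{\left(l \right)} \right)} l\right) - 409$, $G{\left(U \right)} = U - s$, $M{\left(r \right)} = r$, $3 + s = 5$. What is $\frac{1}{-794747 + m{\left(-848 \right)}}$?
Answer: $\frac{1}{644748} \approx 1.551 \cdot 10^{-6}$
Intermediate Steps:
$s = 2$ ($s = -3 + 5 = 2$)
$G{\left(U \right)} = -2 + U$ ($G{\left(U \right)} = U - 2 = -2 + U$)
$m{\left(l \right)} = -409 + l^{2} + l \left(-2 + l\right)$ ($m{\left(l \right)} = \left(l^{2} + \left(-2 + l\right) l\right) - 409 = \left(l^{2} + l \left(-2 + l\right)\right) - 409 = -409 + l^{2} + l \left(-2 + l\right)$)
$\frac{1}{-794747 + m{\left(-848 \right)}} = \frac{1}{-794747 - \left(409 - 719104 + 848 \left(-2 - 848\right)\right)} = \frac{1}{-794747 - -1439495} = \frac{1}{-794747 + \left(-409 + 719104 + 720800\right)} = \frac{1}{-794747 + 1439495} = \frac{1}{644748}$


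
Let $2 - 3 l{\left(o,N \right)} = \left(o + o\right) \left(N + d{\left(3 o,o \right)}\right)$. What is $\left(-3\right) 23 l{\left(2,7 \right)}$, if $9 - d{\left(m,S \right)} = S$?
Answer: $1242$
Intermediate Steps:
$d{\left(m,S \right)} = 9 - S$
$l{\left(o,N \right)} = \frac{2}{3} - \frac{2 o \left(9 + N - o\right)}{3}$ ($l{\left(o,N \right)} = \frac{2}{3} - \frac{\left(o + o\right) \left(N - \left(-9 + o\right)\right)}{3} = \frac{2}{3} - \frac{2 o \left(9 + N - o\right)}{3}$)
$\left(-3\right) 23 l{\left(2,7 \right)} = \left(-3\right) 23 \left(\frac{2}{3} - \frac{14}{3} \cdot 2 + \frac{2}{3} \cdot 2 \left(-9 + 2\right)\right) = - 69 \left(\frac{2}{3} - \frac{28}{3} + \frac{2}{3} \cdot 2 \left(-7\right)\right) = - 69 \left(\frac{2}{3} - \frac{28}{3} - \frac{28}{3}\right) = \left(-69\right) \left(-18\right) = 1242$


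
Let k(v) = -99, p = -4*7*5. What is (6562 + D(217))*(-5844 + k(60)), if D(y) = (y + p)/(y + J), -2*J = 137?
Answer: -351009428/9 ≈ -3.9001e+7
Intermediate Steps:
J = -137/2 (J = -½*137 = -137/2 ≈ -68.500)
p = -140 (p = -28*5 = -140)
D(y) = (-140 + y)/(-137/2 + y) (D(y) = (y - 140)/(y - 137/2) = (-140 + y)/(-137/2 + y))
(6562 + D(217))*(-5844 + k(60)) = (6562 + 2*(-140 + 217)/(-137 + 2*217))*(-5844 - 99) = (6562 + 2*77/(-137 + 434))*(-5943) = (6562 + 2*77/297)*(-5943) = (6562 + 2*(1/297)*77)*(-5943) = (6562 + 14/27)*(-5943) = (177188/27)*(-5943) = -351009428/9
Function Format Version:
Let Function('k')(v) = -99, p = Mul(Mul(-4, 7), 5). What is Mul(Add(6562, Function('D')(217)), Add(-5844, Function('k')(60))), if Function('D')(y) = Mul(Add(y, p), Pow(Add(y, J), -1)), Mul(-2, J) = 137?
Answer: Rational(-351009428, 9) ≈ -3.9001e+7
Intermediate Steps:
J = Rational(-137, 2) (J = Mul(Rational(-1, 2), 137) = Rational(-137, 2) ≈ -68.500)
p = -140 (p = Mul(-28, 5) = -140)
Function('D')(y) = Mul(Pow(Add(Rational(-137, 2), y), -1), Add(-140, y)) (Function('D')(y) = Mul(Add(y, -140), Pow(Add(y, Rational(-137, 2)), -1)) = Mul(Add(-140, y), Pow(Add(Rational(-137, 2), y), -1)) = Mul(Pow(Add(Rational(-137, 2), y), -1), Add(-140, y)))
Mul(Add(6562, Function('D')(217)), Add(-5844, Function('k')(60))) = Mul(Add(6562, Mul(2, Pow(Add(-137, Mul(2, 217)), -1), Add(-140, 217))), Add(-5844, -99)) = Mul(Add(6562, Mul(2, Pow(Add(-137, 434), -1), 77)), -5943) = Mul(Add(6562, Mul(2, Pow(297, -1), 77)), -5943) = Mul(Add(6562, Mul(2, Rational(1, 297), 77)), -5943) = Mul(Add(6562, Rational(14, 27)), -5943) = Mul(Rational(177188, 27), -5943) = Rational(-351009428, 9)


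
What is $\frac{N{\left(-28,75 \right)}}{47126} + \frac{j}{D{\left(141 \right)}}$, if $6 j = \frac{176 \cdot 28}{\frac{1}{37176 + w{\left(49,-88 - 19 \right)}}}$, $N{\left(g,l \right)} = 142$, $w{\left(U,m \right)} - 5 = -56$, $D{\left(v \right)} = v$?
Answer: $\frac{239494335337}{1107461} \approx 2.1626 \cdot 10^{5}$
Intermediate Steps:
$w{\left(U,m \right)} = -51$ ($w{\left(U,m \right)} = 5 - 56 = -51$)
$j = 30492000$ ($j = \frac{176 \cdot 28 \frac{1}{\frac{1}{37176 - 51}}}{6} = \frac{4928 \frac{1}{\frac{1}{37125}}}{6} = \frac{4928 \cdot 37125}{6} = \frac{1}{6} \cdot 182952000 = 30492000$)
$\frac{N{\left(-28,75 \right)}}{47126} + \frac{j}{D{\left(141 \right)}} = \frac{142}{47126} + \frac{30492000}{141} = 142 \cdot \frac{1}{47126} + 30492000 \cdot \frac{1}{141} = \frac{71}{23563} + \frac{10164000}{47} = \frac{239494335337}{1107461}$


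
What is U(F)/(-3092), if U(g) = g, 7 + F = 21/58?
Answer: 385/179336 ≈ 0.0021468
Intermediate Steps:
F = -385/58 (F = -7 + 21/58 = -385/58 ≈ -6.6379)
U(F)/(-3092) = -385/58/(-3092) = -385/58*(-1/3092) = 385/179336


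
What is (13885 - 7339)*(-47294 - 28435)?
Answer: -495722034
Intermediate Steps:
(13885 - 7339)*(-47294 - 28435) = 6546*(-75729) = -495722034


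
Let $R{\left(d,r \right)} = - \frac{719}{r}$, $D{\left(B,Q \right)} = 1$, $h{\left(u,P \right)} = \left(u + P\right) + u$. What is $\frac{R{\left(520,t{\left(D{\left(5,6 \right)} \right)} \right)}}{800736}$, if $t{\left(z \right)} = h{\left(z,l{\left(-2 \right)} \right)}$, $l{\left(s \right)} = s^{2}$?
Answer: $- \frac{719}{4804416} \approx -0.00014965$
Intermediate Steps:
$h{\left(u,P \right)} = P + 2 u$ ($h{\left(u,P \right)} = \left(P + u\right) + u = P + 2 u$)
$t{\left(z \right)} = 4 + 2 z$ ($t{\left(z \right)} = \left(-2\right)^{2} + 2 z = 4 + 2 z$)
$\frac{R{\left(520,t{\left(D{\left(5,6 \right)} \right)} \right)}}{800736} = \frac{\left(-719\right) \frac{1}{4 + 2 \cdot 1}}{800736} = - \frac{719}{4 + 2} \cdot \frac{1}{800736} = - \frac{719}{6} \cdot \frac{1}{800736} = \left(-719\right) \frac{1}{6} \cdot \frac{1}{800736} = \left(- \frac{719}{6}\right) \frac{1}{800736} = - \frac{719}{4804416}$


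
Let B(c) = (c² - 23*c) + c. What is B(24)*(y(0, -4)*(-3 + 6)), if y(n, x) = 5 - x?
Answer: 1296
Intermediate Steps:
B(c) = c² - 22*c
B(24)*(y(0, -4)*(-3 + 6)) = (24*(-22 + 24))*((5 - 1*(-4))*(-3 + 6)) = (24*2)*((5 + 4)*3) = 48*(9*3) = 48*27 = 1296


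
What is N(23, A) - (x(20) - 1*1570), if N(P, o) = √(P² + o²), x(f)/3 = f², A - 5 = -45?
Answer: 370 + √2129 ≈ 416.14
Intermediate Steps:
A = -40 (A = 5 - 45 = -40)
x(f) = 3*f²
N(23, A) - (x(20) - 1*1570) = √(23² + (-40)²) - (3*20² - 1*1570) = √(529 + 1600) - (3*400 - 1570) = √2129 - (1200 - 1570) = √2129 - 1*(-370) = √2129 + 370 = 370 + √2129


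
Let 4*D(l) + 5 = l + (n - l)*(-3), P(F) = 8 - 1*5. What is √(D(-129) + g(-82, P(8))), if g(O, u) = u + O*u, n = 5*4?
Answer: I*√1553/2 ≈ 19.704*I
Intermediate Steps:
n = 20
P(F) = 3 (P(F) = 8 - 5 = 3)
D(l) = -65/4 + l (D(l) = -5/4 + (l + (20 - l)*(-3))/4 = -5/4 + (l + (-60 + 3*l))/4 = -5/4 + (-60 + 4*l)/4 = -5/4 + (-15 + l) = -65/4 + l)
√(D(-129) + g(-82, P(8))) = √((-65/4 - 129) + 3*(1 - 82)) = √(-581/4 + 3*(-81)) = √(-581/4 - 243) = √(-1553/4) = I*√1553/2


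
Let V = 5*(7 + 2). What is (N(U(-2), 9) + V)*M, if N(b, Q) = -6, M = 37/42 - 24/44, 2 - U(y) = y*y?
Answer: 2015/154 ≈ 13.084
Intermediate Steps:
U(y) = 2 - y**2 (U(y) = 2 - y*y = 2 - y**2)
M = 155/462 (M = 37*(1/42) - 24*1/44 = 37/42 - 6/11 = 155/462 ≈ 0.33550)
V = 45 (V = 5*9 = 45)
(N(U(-2), 9) + V)*M = (-6 + 45)*(155/462) = 39*(155/462) = 2015/154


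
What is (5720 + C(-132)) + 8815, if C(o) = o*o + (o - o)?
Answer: 31959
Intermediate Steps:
C(o) = o² (C(o) = o² + 0 = o²)
(5720 + C(-132)) + 8815 = (5720 + (-132)²) + 8815 = (5720 + 17424) + 8815 = 23144 + 8815 = 31959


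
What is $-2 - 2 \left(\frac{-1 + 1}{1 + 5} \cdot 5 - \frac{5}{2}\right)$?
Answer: $3$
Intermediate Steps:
$-2 - 2 \left(\frac{-1 + 1}{1 + 5} \cdot 5 - \frac{5}{2}\right) = -2 - 2 \left(\frac{0}{6} \cdot 5 - \frac{5}{2}\right) = -2 - 2 \left(0 \cdot \frac{1}{6} \cdot 5 - \frac{5}{2}\right) = -2 - 2 \left(0 \cdot 5 - \frac{5}{2}\right) = -2 - 2 \left(0 - \frac{5}{2}\right) = -2 - -5 = -2 + 5 = 3$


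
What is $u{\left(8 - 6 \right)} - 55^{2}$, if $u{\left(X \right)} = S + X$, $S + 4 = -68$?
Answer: $-3095$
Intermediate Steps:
$S = -72$ ($S = -4 - 68 = -72$)
$u{\left(X \right)} = -72 + X$
$u{\left(8 - 6 \right)} - 55^{2} = \left(-72 + \left(8 - 6\right)\right) - 55^{2} = \left(-72 + \left(8 - 6\right)\right) - 3025 = \left(-72 + 2\right) - 3025 = -70 - 3025 = -3095$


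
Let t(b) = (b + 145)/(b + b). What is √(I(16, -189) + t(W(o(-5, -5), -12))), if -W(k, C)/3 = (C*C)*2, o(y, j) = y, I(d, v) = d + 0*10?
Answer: √85101/72 ≈ 4.0517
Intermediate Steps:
I(d, v) = d (I(d, v) = d + 0 = d)
W(k, C) = -6*C² (W(k, C) = -3*C*C*2 = -3*C²*2 = -6*C²)
t(b) = (145 + b)/(2*b) (t(b) = (145 + b)/((2*b)) = (145 + b)*(1/(2*b)) = (145 + b)/(2*b))
√(I(16, -189) + t(W(o(-5, -5), -12))) = √(16 + (145 - 6*(-12)²)/(2*((-6*(-12)²)))) = √(16 + (145 - 6*144)/(2*((-6*144)))) = √(16 + (½)*(145 - 864)/(-864)) = √(16 + (½)*(-1/864)*(-719)) = √(16 + 719/1728) = √(28367/1728) = √85101/72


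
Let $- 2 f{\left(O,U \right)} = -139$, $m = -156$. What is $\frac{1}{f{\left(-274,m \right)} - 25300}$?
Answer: $- \frac{2}{50461} \approx -3.9635 \cdot 10^{-5}$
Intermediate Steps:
$f{\left(O,U \right)} = \frac{139}{2}$ ($f{\left(O,U \right)} = \left(- \frac{1}{2}\right) \left(-139\right) = \frac{139}{2}$)
$\frac{1}{f{\left(-274,m \right)} - 25300} = \frac{1}{\frac{139}{2} - 25300} = \frac{1}{- \frac{50461}{2}} = - \frac{2}{50461}$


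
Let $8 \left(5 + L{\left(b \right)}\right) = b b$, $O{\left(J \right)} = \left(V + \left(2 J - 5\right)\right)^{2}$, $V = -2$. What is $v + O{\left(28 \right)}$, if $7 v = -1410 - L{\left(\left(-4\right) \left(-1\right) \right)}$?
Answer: $2200$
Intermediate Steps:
$O{\left(J \right)} = \left(-7 + 2 J\right)^{2}$ ($O{\left(J \right)} = \left(-2 + \left(2 J - 5\right)\right)^{2} = \left(-2 + \left(-5 + 2 J\right)\right)^{2} = \left(-7 + 2 J\right)^{2}$)
$L{\left(b \right)} = -5 + \frac{b^{2}}{8}$ ($L{\left(b \right)} = -5 + \frac{b b}{8} = -5 + \frac{b^{2}}{8}$)
$v = -201$ ($v = \frac{-1410 - \left(-5 + \frac{\left(\left(-4\right) \left(-1\right)\right)^{2}}{8}\right)}{7} = \frac{-1410 - \left(-5 + \frac{4^{2}}{8}\right)}{7} = \frac{-1410 - \left(-5 + \frac{1}{8} \cdot 16\right)}{7} = \frac{-1410 - \left(-5 + 2\right)}{7} = \frac{-1410 - -3}{7} = \frac{-1410 + 3}{7} = \frac{1}{7} \left(-1407\right) = -201$)
$v + O{\left(28 \right)} = -201 + \left(-7 + 2 \cdot 28\right)^{2} = -201 + \left(-7 + 56\right)^{2} = -201 + 49^{2} = -201 + 2401 = 2200$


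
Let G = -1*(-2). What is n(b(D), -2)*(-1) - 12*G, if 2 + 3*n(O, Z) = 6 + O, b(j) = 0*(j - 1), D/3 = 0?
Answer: -76/3 ≈ -25.333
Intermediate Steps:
D = 0 (D = 3*0 = 0)
b(j) = 0 (b(j) = 0*(-1 + j) = 0)
n(O, Z) = 4/3 + O/3 (n(O, Z) = -⅔ + (6 + O)/3 = -⅔ + (2 + O/3) = 4/3 + O/3)
G = 2
n(b(D), -2)*(-1) - 12*G = (4/3 + (⅓)*0)*(-1) - 12*2 = (4/3 + 0)*(-1) - 24 = (4/3)*(-1) - 24 = -4/3 - 24 = -76/3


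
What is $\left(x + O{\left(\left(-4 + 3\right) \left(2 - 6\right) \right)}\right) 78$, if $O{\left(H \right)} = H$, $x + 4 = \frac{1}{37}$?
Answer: $\frac{78}{37} \approx 2.1081$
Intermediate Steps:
$x = - \frac{147}{37}$ ($x = -4 + \frac{1}{37} = - \frac{147}{37} \approx -3.973$)
$\left(x + O{\left(\left(-4 + 3\right) \left(2 - 6\right) \right)}\right) 78 = \left(- \frac{147}{37} + \left(-4 + 3\right) \left(2 - 6\right)\right) 78 = \left(- \frac{147}{37} - -4\right) 78 = \left(- \frac{147}{37} + 4\right) 78 = \frac{1}{37} \cdot 78 = \frac{78}{37}$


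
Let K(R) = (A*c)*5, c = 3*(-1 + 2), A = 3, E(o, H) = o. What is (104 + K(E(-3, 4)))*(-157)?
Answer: -23393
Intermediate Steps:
c = 3 (c = 3*1 = 3)
K(R) = 45 (K(R) = (3*3)*5 = 9*5 = 45)
(104 + K(E(-3, 4)))*(-157) = (104 + 45)*(-157) = 149*(-157) = -23393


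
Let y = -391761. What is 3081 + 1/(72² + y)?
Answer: 1191043736/386577 ≈ 3081.0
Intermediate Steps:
3081 + 1/(72² + y) = 3081 + 1/(72² - 391761) = 3081 + 1/(5184 - 391761) = 3081 + 1/(-386577) = 3081 - 1/386577 = 1191043736/386577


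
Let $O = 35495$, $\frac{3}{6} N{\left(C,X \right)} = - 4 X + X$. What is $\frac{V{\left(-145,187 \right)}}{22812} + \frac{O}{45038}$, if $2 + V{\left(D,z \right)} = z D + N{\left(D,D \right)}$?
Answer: $- \frac{62066741}{171234476} \approx -0.36247$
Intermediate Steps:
$N{\left(C,X \right)} = - 6 X$ ($N{\left(C,X \right)} = 2 \left(- 4 X + X\right) = 2 \left(- 3 X\right) = - 6 X$)
$V{\left(D,z \right)} = -2 - 6 D + D z$ ($V{\left(D,z \right)} = -2 + \left(z D - 6 D\right) = -2 + \left(D z - 6 D\right) = -2 + \left(- 6 D + D z\right) = -2 - 6 D + D z$)
$\frac{V{\left(-145,187 \right)}}{22812} + \frac{O}{45038} = \frac{-2 - -870 - 27115}{22812} + \frac{35495}{45038} = \left(-2 + 870 - 27115\right) \frac{1}{22812} + 35495 \cdot \frac{1}{45038} = \left(-26247\right) \frac{1}{22812} + \frac{35495}{45038} = - \frac{8749}{7604} + \frac{35495}{45038} = - \frac{62066741}{171234476}$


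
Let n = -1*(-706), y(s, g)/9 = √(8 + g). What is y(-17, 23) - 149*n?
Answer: -105194 + 9*√31 ≈ -1.0514e+5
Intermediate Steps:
y(s, g) = 9*√(8 + g)
n = 706
y(-17, 23) - 149*n = 9*√(8 + 23) - 149*706 = 9*√31 - 105194 = -105194 + 9*√31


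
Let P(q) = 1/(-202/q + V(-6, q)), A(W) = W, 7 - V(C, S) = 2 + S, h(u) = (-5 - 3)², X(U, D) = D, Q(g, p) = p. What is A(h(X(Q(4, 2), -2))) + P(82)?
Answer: 208471/3258 ≈ 63.987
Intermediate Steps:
h(u) = 64 (h(u) = (-8)² = 64)
V(C, S) = 5 - S (V(C, S) = 7 - (2 + S) = 7 + (-2 - S) = 5 - S)
P(q) = 1/(5 - q - 202/q) (P(q) = 1/(-202/q + (5 - q)) = 1/(5 - q - 202/q))
A(h(X(Q(4, 2), -2))) + P(82) = 64 - 1*82/(202 + 82*(-5 + 82)) = 64 - 1*82/(202 + 82*77) = 64 - 1*82/(202 + 6314) = 64 - 1*82/6516 = 64 - 1*82*1/6516 = 64 - 41/3258 = 208471/3258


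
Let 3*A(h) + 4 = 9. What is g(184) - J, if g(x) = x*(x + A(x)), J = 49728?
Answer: -46696/3 ≈ -15565.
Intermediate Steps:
A(h) = 5/3 (A(h) = -4/3 + (1/3)*9 = -4/3 + 3 = 5/3)
g(x) = x*(5/3 + x) (g(x) = x*(x + 5/3) = x*(5/3 + x))
g(184) - J = (1/3)*184*(5 + 3*184) - 1*49728 = (1/3)*184*(5 + 552) - 49728 = (1/3)*184*557 - 49728 = 102488/3 - 49728 = -46696/3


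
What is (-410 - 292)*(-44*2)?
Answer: 61776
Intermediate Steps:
(-410 - 292)*(-44*2) = -702*(-88) = 61776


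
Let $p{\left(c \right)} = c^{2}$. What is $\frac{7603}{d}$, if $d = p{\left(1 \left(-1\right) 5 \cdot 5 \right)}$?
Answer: $\frac{7603}{625} \approx 12.165$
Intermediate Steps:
$d = 625$ ($d = \left(1 \left(-1\right) 5 \cdot 5\right)^{2} = \left(\left(-1\right) 5 \cdot 5\right)^{2} = \left(\left(-5\right) 5\right)^{2} = \left(-25\right)^{2} = 625$)
$\frac{7603}{d} = \frac{7603}{625}$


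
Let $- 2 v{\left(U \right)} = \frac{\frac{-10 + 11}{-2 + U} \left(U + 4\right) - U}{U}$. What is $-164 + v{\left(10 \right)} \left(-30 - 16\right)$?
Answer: $- \frac{7319}{40} \approx -182.98$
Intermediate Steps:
$v{\left(U \right)} = - \frac{- U + \frac{4 + U}{-2 + U}}{2 U}$ ($v{\left(U \right)} = - \frac{\left(\frac{-10 + 11}{-2 + U} \left(U + 4\right) - U\right) \frac{1}{U}}{2} = - \frac{\left(1 \frac{1}{-2 + U} \left(4 + U\right) - U\right) \frac{1}{U}}{2} = - \frac{\left(\frac{4 + U}{-2 + U} - U\right) \frac{1}{U}}{2} = - \frac{\left(- U + \frac{4 + U}{-2 + U}\right) \frac{1}{U}}{2} = - \frac{\frac{1}{U} \left(- U + \frac{4 + U}{-2 + U}\right)}{2} = - \frac{- U + \frac{4 + U}{-2 + U}}{2 U}$)
$-164 + v{\left(10 \right)} \left(-30 - 16\right) = -164 + \frac{-4 + 10^{2} - 30}{2 \cdot 10 \left(-2 + 10\right)} \left(-30 - 16\right) = -164 + \frac{1}{2} \cdot \frac{1}{10} \cdot \frac{1}{8} \left(-4 + 100 - 30\right) \left(-46\right) = -164 + \frac{1}{2} \cdot \frac{1}{10} \cdot \frac{1}{8} \cdot 66 \left(-46\right) = -164 + \frac{33}{80} \left(-46\right) = -164 - \frac{759}{40} = - \frac{7319}{40}$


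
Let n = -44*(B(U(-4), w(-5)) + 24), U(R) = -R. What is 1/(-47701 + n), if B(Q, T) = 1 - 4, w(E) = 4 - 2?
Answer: -1/48625 ≈ -2.0566e-5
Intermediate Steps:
w(E) = 2
B(Q, T) = -3
n = -924 (n = -44*(-3 + 24) = -44*21 = -924)
1/(-47701 + n) = 1/(-47701 - 924) = 1/(-48625) = -1/48625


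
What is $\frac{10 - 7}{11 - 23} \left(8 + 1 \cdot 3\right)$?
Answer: $- \frac{11}{4} \approx -2.75$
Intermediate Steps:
$\frac{10 - 7}{11 - 23} \left(8 + 1 \cdot 3\right) = \frac{3}{-12} \left(8 + 3\right) = 3 \left(- \frac{1}{12}\right) 11 = \left(- \frac{1}{4}\right) 11 = - \frac{11}{4}$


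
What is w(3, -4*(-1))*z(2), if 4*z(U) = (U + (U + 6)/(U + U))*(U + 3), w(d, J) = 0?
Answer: 0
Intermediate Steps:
z(U) = (3 + U)*(U + (6 + U)/(2*U))/4 (z(U) = ((U + (U + 6)/(U + U))*(U + 3))/4 = ((U + (6 + U)/((2*U)))*(3 + U))/4 = ((U + (6 + U)*(1/(2*U)))*(3 + U))/4 = ((U + (6 + U)/(2*U))*(3 + U))/4 = ((3 + U)*(U + (6 + U)/(2*U)))/4 = (3 + U)*(U + (6 + U)/(2*U))/4)
w(3, -4*(-1))*z(2) = 0*((⅛)*(18 + 2*(9 + 2*2² + 7*2))/2) = 0*((⅛)*(½)*(18 + 2*(9 + 2*4 + 14))) = 0*((⅛)*(½)*(18 + 2*(9 + 8 + 14))) = 0*((⅛)*(½)*(18 + 2*31)) = 0*((⅛)*(½)*(18 + 62)) = 0*((⅛)*(½)*80) = 0*5 = 0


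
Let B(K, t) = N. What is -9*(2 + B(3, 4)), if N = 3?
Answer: -45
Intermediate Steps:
B(K, t) = 3
-9*(2 + B(3, 4)) = -9*(2 + 3) = -9*5 = -45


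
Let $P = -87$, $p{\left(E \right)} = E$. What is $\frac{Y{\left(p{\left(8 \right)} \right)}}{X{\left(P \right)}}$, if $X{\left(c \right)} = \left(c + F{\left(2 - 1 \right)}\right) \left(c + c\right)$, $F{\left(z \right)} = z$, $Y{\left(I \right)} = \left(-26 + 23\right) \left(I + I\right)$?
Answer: $- \frac{4}{1247} \approx -0.0032077$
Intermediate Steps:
$Y{\left(I \right)} = - 6 I$ ($Y{\left(I \right)} = - 3 \cdot 2 I = - 6 I$)
$X{\left(c \right)} = 2 c \left(1 + c\right)$ ($X{\left(c \right)} = \left(c + \left(2 - 1\right)\right) \left(c + c\right) = \left(c + 1\right) 2 c = \left(1 + c\right) 2 c = 2 c \left(1 + c\right)$)
$\frac{Y{\left(p{\left(8 \right)} \right)}}{X{\left(P \right)}} = \frac{\left(-6\right) 8}{2 \left(-87\right) \left(1 - 87\right)} = - \frac{48}{2 \left(-87\right) \left(-86\right)} = - \frac{48}{14964} = \left(-48\right) \frac{1}{14964} = - \frac{4}{1247}$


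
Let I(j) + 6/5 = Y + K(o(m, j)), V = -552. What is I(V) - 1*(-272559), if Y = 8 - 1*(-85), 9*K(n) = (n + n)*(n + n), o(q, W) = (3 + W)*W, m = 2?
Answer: 204086008374/5 ≈ 4.0817e+10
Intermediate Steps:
o(q, W) = W*(3 + W)
K(n) = 4*n**2/9 (K(n) = ((n + n)*(n + n))/9 = ((2*n)*(2*n))/9 = (4*n**2)/9 = 4*n**2/9)
Y = 93 (Y = 8 + 85 = 93)
I(j) = 459/5 + 4*j**2*(3 + j)**2/9 (I(j) = -6/5 + (93 + 4*(j*(3 + j))**2/9) = -6/5 + (93 + 4*(j**2*(3 + j)**2)/9) = -6/5 + (93 + 4*j**2*(3 + j)**2/9) = 459/5 + 4*j**2*(3 + j)**2/9)
I(V) - 1*(-272559) = (459/5 + (4/9)*(-552)**2*(3 - 552)**2) - 1*(-272559) = (459/5 + (4/9)*304704*(-549)**2) + 272559 = (459/5 + (4/9)*304704*301401) + 272559 = (459/5 + 40816929024) + 272559 = 204084645579/5 + 272559 = 204086008374/5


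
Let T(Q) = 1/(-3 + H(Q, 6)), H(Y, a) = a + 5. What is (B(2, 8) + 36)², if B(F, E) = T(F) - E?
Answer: 50625/64 ≈ 791.02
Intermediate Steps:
H(Y, a) = 5 + a
T(Q) = ⅛ (T(Q) = 1/(-3 + (5 + 6)) = 1/(-3 + 11) = 1/8 = ⅛)
B(F, E) = ⅛ - E
(B(2, 8) + 36)² = ((⅛ - 1*8) + 36)² = ((⅛ - 8) + 36)² = (-63/8 + 36)² = (225/8)² = 50625/64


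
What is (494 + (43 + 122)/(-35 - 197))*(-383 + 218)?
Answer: -18883095/232 ≈ -81393.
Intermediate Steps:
(494 + (43 + 122)/(-35 - 197))*(-383 + 218) = (494 + 165/(-232))*(-165) = (494 + 165*(-1/232))*(-165) = (494 - 165/232)*(-165) = (114443/232)*(-165) = -18883095/232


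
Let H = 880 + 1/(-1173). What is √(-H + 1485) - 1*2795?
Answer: -2795 + √832438218/1173 ≈ -2770.4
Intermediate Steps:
H = 1032239/1173 (H = 880 - 1/1173 = 1032239/1173 ≈ 880.00)
√(-H + 1485) - 1*2795 = √(-1*1032239/1173 + 1485) - 1*2795 = √(-1032239/1173 + 1485) - 2795 = √(709666/1173) - 2795 = √832438218/1173 - 2795 = -2795 + √832438218/1173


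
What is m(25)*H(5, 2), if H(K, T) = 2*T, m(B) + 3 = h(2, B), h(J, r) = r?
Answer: 88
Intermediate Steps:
m(B) = -3 + B
m(25)*H(5, 2) = (-3 + 25)*(2*2) = 22*4 = 88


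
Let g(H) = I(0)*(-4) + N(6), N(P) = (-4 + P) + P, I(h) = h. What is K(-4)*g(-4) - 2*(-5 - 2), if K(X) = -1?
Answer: 6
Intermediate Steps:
N(P) = -4 + 2*P
g(H) = 8 (g(H) = 0*(-4) + (-4 + 2*6) = 0 + (-4 + 12) = 0 + 8 = 8)
K(-4)*g(-4) - 2*(-5 - 2) = -1*8 - 2*(-5 - 2) = -8 - 2*(-7) = -8 + 14 = 6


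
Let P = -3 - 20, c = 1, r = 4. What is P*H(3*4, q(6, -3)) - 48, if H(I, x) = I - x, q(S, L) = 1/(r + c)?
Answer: -1597/5 ≈ -319.40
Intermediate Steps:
q(S, L) = ⅕ (q(S, L) = 1/(4 + 1) = 1/5 = ⅕)
P = -23
P*H(3*4, q(6, -3)) - 48 = -23*(3*4 - 1*⅕) - 48 = -23*(12 - ⅕) - 48 = -23*59/5 - 48 = -1357/5 - 48 = -1597/5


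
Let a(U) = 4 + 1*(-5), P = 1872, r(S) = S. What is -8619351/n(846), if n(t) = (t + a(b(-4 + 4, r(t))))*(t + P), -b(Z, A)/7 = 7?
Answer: -221009/58890 ≈ -3.7529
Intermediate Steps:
b(Z, A) = -49 (b(Z, A) = -7*7 = -49)
a(U) = -1 (a(U) = 4 - 5 = -1)
n(t) = (-1 + t)*(1872 + t) (n(t) = (t - 1)*(t + 1872) = (-1 + t)*(1872 + t))
-8619351/n(846) = -8619351/(-1872 + 846**2 + 1871*846) = -8619351/(-1872 + 715716 + 1582866) = -8619351/2296710 = -8619351*1/2296710 = -221009/58890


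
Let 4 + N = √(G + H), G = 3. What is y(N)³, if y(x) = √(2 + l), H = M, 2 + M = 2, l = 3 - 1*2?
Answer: 3*√3 ≈ 5.1962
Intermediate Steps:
l = 1 (l = 3 - 2 = 1)
M = 0 (M = -2 + 2 = 0)
H = 0
N = -4 + √3 (N = -4 + √(3 + 0) = -4 + √3 ≈ -2.2679)
y(x) = √3 (y(x) = √(2 + 1) = √3)
y(N)³ = (√3)³ = 3*√3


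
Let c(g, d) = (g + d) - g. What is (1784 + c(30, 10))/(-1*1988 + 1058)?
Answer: -299/155 ≈ -1.9290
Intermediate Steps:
c(g, d) = d (c(g, d) = (d + g) - g = d)
(1784 + c(30, 10))/(-1*1988 + 1058) = (1784 + 10)/(-1*1988 + 1058) = 1794/(-1988 + 1058) = 1794/(-930) = 1794*(-1/930) = -299/155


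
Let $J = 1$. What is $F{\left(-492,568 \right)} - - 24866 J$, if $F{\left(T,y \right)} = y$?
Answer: $25434$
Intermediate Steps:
$F{\left(-492,568 \right)} - - 24866 J = 568 - \left(-24866\right) 1 = 568 - -24866 = 568 + 24866 = 25434$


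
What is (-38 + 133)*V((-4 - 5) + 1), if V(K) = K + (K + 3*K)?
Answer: -3800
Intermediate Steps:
V(K) = 5*K (V(K) = K + 4*K = 5*K)
(-38 + 133)*V((-4 - 5) + 1) = (-38 + 133)*(5*((-4 - 5) + 1)) = 95*(5*(-9 + 1)) = 95*(5*(-8)) = 95*(-40) = -3800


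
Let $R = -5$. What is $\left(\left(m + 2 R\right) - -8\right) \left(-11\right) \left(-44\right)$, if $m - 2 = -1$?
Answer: $-484$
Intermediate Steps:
$m = 1$ ($m = 2 - 1 = 1$)
$\left(\left(m + 2 R\right) - -8\right) \left(-11\right) \left(-44\right) = \left(\left(1 + 2 \left(-5\right)\right) - -8\right) \left(-11\right) \left(-44\right) = \left(\left(1 - 10\right) + 8\right) \left(-11\right) \left(-44\right) = \left(-9 + 8\right) \left(-11\right) \left(-44\right) = \left(-1\right) \left(-11\right) \left(-44\right) = 11 \left(-44\right) = -484$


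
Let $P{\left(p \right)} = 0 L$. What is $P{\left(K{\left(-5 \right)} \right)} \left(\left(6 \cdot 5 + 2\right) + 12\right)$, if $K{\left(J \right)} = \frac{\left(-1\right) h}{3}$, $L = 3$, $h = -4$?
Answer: $0$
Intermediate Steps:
$K{\left(J \right)} = \frac{4}{3}$ ($K{\left(J \right)} = \frac{\left(-1\right) \left(-4\right)}{3} = 4 \cdot \frac{1}{3} = \frac{4}{3}$)
$P{\left(p \right)} = 0$ ($P{\left(p \right)} = 0 \cdot 3 = 0$)
$P{\left(K{\left(-5 \right)} \right)} \left(\left(6 \cdot 5 + 2\right) + 12\right) = 0 \left(\left(6 \cdot 5 + 2\right) + 12\right) = 0 \left(\left(30 + 2\right) + 12\right) = 0 \left(32 + 12\right) = 0 \cdot 44 = 0$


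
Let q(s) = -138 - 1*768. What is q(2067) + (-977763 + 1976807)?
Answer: 998138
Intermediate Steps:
q(s) = -906 (q(s) = -138 - 768 = -906)
q(2067) + (-977763 + 1976807) = -906 + (-977763 + 1976807) = -906 + 999044 = 998138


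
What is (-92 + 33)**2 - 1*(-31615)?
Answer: 35096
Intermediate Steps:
(-92 + 33)**2 - 1*(-31615) = (-59)**2 + 31615 = 3481 + 31615 = 35096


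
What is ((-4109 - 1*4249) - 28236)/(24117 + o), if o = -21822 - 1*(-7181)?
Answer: -18297/4738 ≈ -3.8618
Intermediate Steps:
o = -14641 (o = -21822 + 7181 = -14641)
((-4109 - 1*4249) - 28236)/(24117 + o) = ((-4109 - 1*4249) - 28236)/(24117 - 14641) = ((-4109 - 4249) - 28236)/9476 = (-8358 - 28236)*(1/9476) = -36594*1/9476 = -18297/4738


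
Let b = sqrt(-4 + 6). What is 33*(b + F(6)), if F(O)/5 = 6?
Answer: 990 + 33*sqrt(2) ≈ 1036.7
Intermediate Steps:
b = sqrt(2) ≈ 1.4142
F(O) = 30 (F(O) = 5*6 = 30)
33*(b + F(6)) = 33*(sqrt(2) + 30) = 33*(30 + sqrt(2)) = 990 + 33*sqrt(2)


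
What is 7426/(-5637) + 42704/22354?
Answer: 37360822/63004749 ≈ 0.59298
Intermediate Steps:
7426/(-5637) + 42704/22354 = 7426*(-1/5637) + 42704*(1/22354) = -7426/5637 + 21352/11177 = 37360822/63004749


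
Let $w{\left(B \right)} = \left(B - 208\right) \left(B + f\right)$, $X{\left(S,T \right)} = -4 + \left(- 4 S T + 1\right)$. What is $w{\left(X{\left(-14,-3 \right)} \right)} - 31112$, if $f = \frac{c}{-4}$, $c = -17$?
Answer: $\frac{128345}{4} \approx 32086.0$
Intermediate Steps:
$X{\left(S,T \right)} = -3 - 4 S T$ ($X{\left(S,T \right)} = -4 - \left(-1 + 4 S T\right) = -3 - 4 S T$)
$f = \frac{17}{4}$ ($f = - \frac{17}{-4} = \left(-17\right) \left(- \frac{1}{4}\right) = \frac{17}{4} \approx 4.25$)
$w{\left(B \right)} = \left(-208 + B\right) \left(\frac{17}{4} + B\right)$ ($w{\left(B \right)} = \left(B - 208\right) \left(B + \frac{17}{4}\right) = \left(-208 + B\right) \left(\frac{17}{4} + B\right)$)
$w{\left(X{\left(-14,-3 \right)} \right)} - 31112 = \left(-884 + \left(-3 - \left(-56\right) \left(-3\right)\right)^{2} - \frac{815 \left(-3 - \left(-56\right) \left(-3\right)\right)}{4}\right) - 31112 = \left(-884 + \left(-3 - 168\right)^{2} - \frac{815 \left(-3 - 168\right)}{4}\right) - 31112 = \left(-884 + \left(-171\right)^{2} - - \frac{139365}{4}\right) - 31112 = \left(-884 + 29241 + \frac{139365}{4}\right) - 31112 = \frac{252793}{4} - 31112 = \frac{128345}{4}$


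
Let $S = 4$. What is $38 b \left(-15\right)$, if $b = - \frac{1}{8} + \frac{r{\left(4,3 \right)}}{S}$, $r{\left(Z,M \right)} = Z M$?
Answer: $- \frac{6555}{4} \approx -1638.8$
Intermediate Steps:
$r{\left(Z,M \right)} = M Z$
$b = \frac{23}{8}$ ($b = - \frac{1}{8} + \frac{3 \cdot 4}{4} = \left(-1\right) \frac{1}{8} + 12 \cdot \frac{1}{4} = - \frac{1}{8} + 3 = \frac{23}{8} \approx 2.875$)
$38 b \left(-15\right) = 38 \cdot \frac{23}{8} \left(-15\right) = \frac{437}{4} \left(-15\right) = - \frac{6555}{4}$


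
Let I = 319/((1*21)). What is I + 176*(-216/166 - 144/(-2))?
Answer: 21714605/1743 ≈ 12458.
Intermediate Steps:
I = 319/21 ≈ 15.190
I + 176*(-216/166 - 144/(-2)) = 319/21 + 176*(-216/166 - 144/(-2)) = 319/21 + 176*(-216*1/166 - 144*(-½)) = 319/21 + 176*(-108/83 + 72) = 319/21 + 176*(5868/83) = 319/21 + 1032768/83 = 21714605/1743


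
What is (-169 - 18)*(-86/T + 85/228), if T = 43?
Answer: 69377/228 ≈ 304.29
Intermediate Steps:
(-169 - 18)*(-86/T + 85/228) = (-169 - 18)*(-86/43 + 85/228) = -187*(-86*1/43 + 85*(1/228)) = -187*(-2 + 85/228) = -187*(-371/228) = 69377/228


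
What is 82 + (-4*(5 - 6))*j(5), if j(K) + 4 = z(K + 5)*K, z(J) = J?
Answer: 266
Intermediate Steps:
j(K) = -4 + K*(5 + K) (j(K) = -4 + (K + 5)*K = -4 + (5 + K)*K = -4 + K*(5 + K))
82 + (-4*(5 - 6))*j(5) = 82 + (-4*(5 - 6))*(-4 + 5*(5 + 5)) = 82 + (-4*(-1))*(-4 + 5*10) = 82 + 4*(-4 + 50) = 82 + 4*46 = 82 + 184 = 266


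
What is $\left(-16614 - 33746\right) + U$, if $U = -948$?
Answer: $-51308$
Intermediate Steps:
$\left(-16614 - 33746\right) + U = \left(-16614 - 33746\right) - 948 = -50360 - 948 = -51308$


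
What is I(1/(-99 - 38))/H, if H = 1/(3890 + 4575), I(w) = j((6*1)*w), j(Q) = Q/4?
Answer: -25395/274 ≈ -92.682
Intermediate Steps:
j(Q) = Q/4 (j(Q) = Q*(¼) = Q/4)
I(w) = 3*w/2 (I(w) = ((6*1)*w)/4 = (6*w)/4 = 3*w/2)
H = 1/8465 ≈ 0.00011813
I(1/(-99 - 38))/H = (3/(2*(-99 - 38)))/(1/8465) = ((3/2)/(-137))*8465 = ((3/2)*(-1/137))*8465 = -3/274*8465 = -25395/274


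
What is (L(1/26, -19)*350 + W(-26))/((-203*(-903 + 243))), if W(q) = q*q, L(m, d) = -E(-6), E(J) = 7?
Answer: -887/66990 ≈ -0.013241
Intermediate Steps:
L(m, d) = -7 (L(m, d) = -1*7 = -7)
W(q) = q²
(L(1/26, -19)*350 + W(-26))/((-203*(-903 + 243))) = (-7*350 + (-26)²)/((-203*(-903 + 243))) = (-2450 + 676)/((-203*(-660))) = -1774/133980 = -1774*1/133980 = -887/66990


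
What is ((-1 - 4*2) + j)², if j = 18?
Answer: 81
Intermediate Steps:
((-1 - 4*2) + j)² = ((-1 - 4*2) + 18)² = ((-1 - 8) + 18)² = (-9 + 18)² = 9² = 81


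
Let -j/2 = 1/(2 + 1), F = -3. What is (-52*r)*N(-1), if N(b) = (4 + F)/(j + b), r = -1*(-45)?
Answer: 1404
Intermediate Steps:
j = -⅔ (j = -2/(2 + 1) = -2/3 = -2*⅓ = -⅔ ≈ -0.66667)
r = 45
N(b) = 1/(-⅔ + b) (N(b) = (4 - 3)/(-⅔ + b) = 1/(-⅔ + b))
(-52*r)*N(-1) = (-52*45)*(3/(-2 + 3*(-1))) = -7020/(-2 - 3) = -7020/(-5) = -7020*(-1)/5 = -2340*(-⅗) = 1404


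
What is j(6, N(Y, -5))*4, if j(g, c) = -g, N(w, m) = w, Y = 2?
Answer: -24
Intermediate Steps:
j(6, N(Y, -5))*4 = -1*6*4 = -6*4 = -24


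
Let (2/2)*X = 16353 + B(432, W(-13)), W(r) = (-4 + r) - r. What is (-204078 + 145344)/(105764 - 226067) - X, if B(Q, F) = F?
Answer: -218530557/13367 ≈ -16349.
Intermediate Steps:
W(r) = -4
X = 16349 (X = 16353 - 4 = 16349)
(-204078 + 145344)/(105764 - 226067) - X = (-204078 + 145344)/(105764 - 226067) - 1*16349 = -58734/(-120303) - 16349 = -58734*(-1/120303) - 16349 = 6526/13367 - 16349 = -218530557/13367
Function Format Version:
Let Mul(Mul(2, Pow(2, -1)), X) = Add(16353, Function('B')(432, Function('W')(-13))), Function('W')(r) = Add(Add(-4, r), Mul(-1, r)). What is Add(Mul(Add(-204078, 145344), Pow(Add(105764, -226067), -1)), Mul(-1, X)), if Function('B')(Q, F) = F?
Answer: Rational(-218530557, 13367) ≈ -16349.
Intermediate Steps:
Function('W')(r) = -4
X = 16349 (X = Add(16353, -4) = 16349)
Add(Mul(Add(-204078, 145344), Pow(Add(105764, -226067), -1)), Mul(-1, X)) = Add(Mul(Add(-204078, 145344), Pow(Add(105764, -226067), -1)), Mul(-1, 16349)) = Add(Mul(-58734, Pow(-120303, -1)), -16349) = Add(Mul(-58734, Rational(-1, 120303)), -16349) = Add(Rational(6526, 13367), -16349) = Rational(-218530557, 13367)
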